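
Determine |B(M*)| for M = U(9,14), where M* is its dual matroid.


The dual of U(r,n) is U(n-r, n) = U(5,14).
Bases of U(5,14) are all (5)-element subsets.
|B(M*)| = C(14,5) = 2002.

2002


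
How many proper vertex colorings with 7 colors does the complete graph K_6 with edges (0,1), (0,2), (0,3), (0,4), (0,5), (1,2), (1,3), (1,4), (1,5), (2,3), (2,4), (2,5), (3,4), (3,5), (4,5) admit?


P(K_6, k) = k(k-1)(k-2)...(k-5).
P(7) = (7) * (6) * (5) * (4) * (3) * (2) = 5040.

5040


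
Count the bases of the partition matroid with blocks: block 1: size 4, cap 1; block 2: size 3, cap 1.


A basis picks exactly ci elements from block i.
Number of bases = product of C(|Si|, ci).
= C(4,1) * C(3,1)
= 4 * 3
= 12.

12


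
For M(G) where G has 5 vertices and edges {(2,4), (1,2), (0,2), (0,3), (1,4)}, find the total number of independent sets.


An independent set in a graphic matroid is an acyclic edge subset.
G has 5 vertices and 5 edges.
Enumerate all 2^5 = 32 subsets, checking for acyclicity.
Total independent sets = 28.

28


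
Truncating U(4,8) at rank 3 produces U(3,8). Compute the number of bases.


Truncating U(4,8) to rank 3 gives U(3,8).
Bases of U(3,8) are all 3-element subsets of 8 elements.
Number of bases = C(8,3) = 8! / (3! * 5!) = 56.

56


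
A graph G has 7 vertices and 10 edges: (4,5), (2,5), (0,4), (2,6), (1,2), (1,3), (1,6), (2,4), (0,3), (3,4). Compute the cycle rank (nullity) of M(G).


Cycle rank (nullity) = |E| - r(M) = |E| - (|V| - c).
|E| = 10, |V| = 7, c = 1.
Nullity = 10 - (7 - 1) = 10 - 6 = 4.

4


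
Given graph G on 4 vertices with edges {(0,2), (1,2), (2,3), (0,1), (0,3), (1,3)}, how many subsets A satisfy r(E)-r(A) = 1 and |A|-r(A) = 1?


R(x,y) = sum over A in 2^E of x^(r(E)-r(A)) * y^(|A|-r(A)).
G has 4 vertices, 6 edges. r(E) = 3.
Enumerate all 2^6 = 64 subsets.
Count subsets with r(E)-r(A)=1 and |A|-r(A)=1: 4.

4


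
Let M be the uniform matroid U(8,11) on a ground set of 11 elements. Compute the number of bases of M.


Bases of U(8,11) are all 8-element subsets of the 11-element ground set.
Number of bases = C(11,8).
C(11,8) = 11! / (8! * 3!) = 165.

165


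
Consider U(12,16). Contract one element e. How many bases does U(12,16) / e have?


Contracting e from U(12,16) gives U(11,15).
Bases of U(11,15) = C(15,11) = 15! / (11! * 4!) = 1365.

1365


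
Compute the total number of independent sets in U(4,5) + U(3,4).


For a direct sum, |I(M1+M2)| = |I(M1)| * |I(M2)|.
|I(U(4,5))| = sum C(5,k) for k=0..4 = 31.
|I(U(3,4))| = sum C(4,k) for k=0..3 = 15.
Total = 31 * 15 = 465.

465


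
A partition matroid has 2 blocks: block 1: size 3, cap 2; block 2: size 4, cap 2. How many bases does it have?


A basis picks exactly ci elements from block i.
Number of bases = product of C(|Si|, ci).
= C(3,2) * C(4,2)
= 3 * 6
= 18.

18


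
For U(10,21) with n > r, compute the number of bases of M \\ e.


Deleting e from U(10,21) gives U(10,20) since n > r.
Bases of U(10,20) = (20 choose 10) = 184756.

184756


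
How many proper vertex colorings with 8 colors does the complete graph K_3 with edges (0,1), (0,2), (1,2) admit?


P(K_3, k) = k(k-1)(k-2)...(k-2).
P(8) = (8) * (7) * (6) = 336.

336


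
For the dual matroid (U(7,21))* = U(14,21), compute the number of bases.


The dual of U(r,n) is U(n-r, n) = U(14,21).
Bases of U(14,21) are all (14)-element subsets.
|B(M*)| = C(21,14) = 21! / (14! * 7!) = 116280.

116280


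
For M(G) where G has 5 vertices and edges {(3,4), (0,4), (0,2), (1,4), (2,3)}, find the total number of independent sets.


An independent set in a graphic matroid is an acyclic edge subset.
G has 5 vertices and 5 edges.
Enumerate all 2^5 = 32 subsets, checking for acyclicity.
Total independent sets = 30.

30


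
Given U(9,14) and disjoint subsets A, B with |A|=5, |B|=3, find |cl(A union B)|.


|A union B| = 5 + 3 = 8 (disjoint).
In U(9,14), cl(S) = S if |S| < 9, else cl(S) = E.
Since 8 < 9, cl(A union B) = A union B.
|cl(A union B)| = 8.

8


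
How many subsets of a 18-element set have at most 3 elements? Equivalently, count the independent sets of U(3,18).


Independent sets of U(3,18) are all subsets of size <= 3.
Count = (18 choose 0) + (18 choose 1) + (18 choose 2) + (18 choose 3)
     = 1 + 18 + 153 + 816
     = 988.

988


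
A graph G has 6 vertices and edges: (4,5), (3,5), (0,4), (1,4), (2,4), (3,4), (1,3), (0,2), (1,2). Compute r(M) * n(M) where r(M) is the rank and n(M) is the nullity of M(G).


r(M) = |V| - c = 6 - 1 = 5.
nullity = |E| - r(M) = 9 - 5 = 4.
Product = 5 * 4 = 20.

20


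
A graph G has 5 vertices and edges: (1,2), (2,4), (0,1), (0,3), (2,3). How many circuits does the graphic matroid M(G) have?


A circuit in a graphic matroid = edge set of a simple cycle.
G has 5 vertices and 5 edges.
Enumerating all minimal edge subsets forming cycles...
Total circuits found: 1.

1


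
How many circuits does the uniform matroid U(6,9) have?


In U(6,9), circuits are the (7)-element subsets.
Any set of 7 elements is dependent, and removing any one element gives
an independent set of size 6, so it is a minimal dependent set.
Number of circuits = C(9,7) = 9! / (7! * 2!) = 36.

36


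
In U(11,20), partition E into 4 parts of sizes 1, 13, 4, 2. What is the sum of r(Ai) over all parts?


r(Ai) = min(|Ai|, 11) for each part.
Sum = min(1,11) + min(13,11) + min(4,11) + min(2,11)
    = 1 + 11 + 4 + 2
    = 18.

18


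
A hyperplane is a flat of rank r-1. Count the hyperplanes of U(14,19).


Hyperplanes of U(14,19) are flats of rank 13.
In a uniform matroid, these are exactly the (13)-element subsets.
Count = C(19,13) = 19! / (13! * 6!) = 27132.

27132


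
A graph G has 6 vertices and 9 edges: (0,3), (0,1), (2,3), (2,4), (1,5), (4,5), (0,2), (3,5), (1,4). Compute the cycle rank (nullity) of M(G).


Cycle rank (nullity) = |E| - r(M) = |E| - (|V| - c).
|E| = 9, |V| = 6, c = 1.
Nullity = 9 - (6 - 1) = 9 - 5 = 4.

4


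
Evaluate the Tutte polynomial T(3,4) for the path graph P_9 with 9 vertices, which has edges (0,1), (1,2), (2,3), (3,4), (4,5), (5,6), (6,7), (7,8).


A path on 9 vertices is a tree with 8 edges.
T(x,y) = x^(8) for any tree.
T(3,4) = 3^8 = 6561.

6561


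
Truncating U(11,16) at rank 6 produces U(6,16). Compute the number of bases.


Truncating U(11,16) to rank 6 gives U(6,16).
Bases of U(6,16) are all 6-element subsets of 16 elements.
Number of bases = C(16,6) = 16! / (6! * 10!) = 8008.

8008


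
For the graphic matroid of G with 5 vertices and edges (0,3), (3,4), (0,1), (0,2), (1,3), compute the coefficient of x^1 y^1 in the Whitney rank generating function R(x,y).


R(x,y) = sum over A in 2^E of x^(r(E)-r(A)) * y^(|A|-r(A)).
G has 5 vertices, 5 edges. r(E) = 4.
Enumerate all 2^5 = 32 subsets.
Count subsets with r(E)-r(A)=1 and |A|-r(A)=1: 2.

2


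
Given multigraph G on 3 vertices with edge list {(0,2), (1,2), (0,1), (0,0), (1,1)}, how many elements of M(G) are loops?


In a graphic matroid, a loop is a self-loop edge (u,u) with rank 0.
Examining all 5 edges for self-loops...
Self-loops found: (0,0), (1,1)
Number of loops = 2.

2


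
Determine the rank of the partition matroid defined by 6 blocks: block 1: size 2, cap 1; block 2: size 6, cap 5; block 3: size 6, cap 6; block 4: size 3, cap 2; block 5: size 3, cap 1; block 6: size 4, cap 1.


Rank of a partition matroid = sum of min(|Si|, ci) for each block.
= min(2,1) + min(6,5) + min(6,6) + min(3,2) + min(3,1) + min(4,1)
= 1 + 5 + 6 + 2 + 1 + 1
= 16.

16


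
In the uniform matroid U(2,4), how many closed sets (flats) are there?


Flats of U(2,4): every subset of size < 2 is a flat, plus E itself.
Count = C(4,0) + C(4,1) + 1
     = 1 + 4 + 1
     = 6.

6


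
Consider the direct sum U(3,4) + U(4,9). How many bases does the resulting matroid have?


Bases of a direct sum M1 + M2: |B| = |B(M1)| * |B(M2)|.
|B(U(3,4))| = C(4,3) = 4.
|B(U(4,9))| = C(9,4) = 126.
Total bases = 4 * 126 = 504.

504


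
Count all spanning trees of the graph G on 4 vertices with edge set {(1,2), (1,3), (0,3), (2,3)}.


By Kirchhoff's matrix tree theorem, the number of spanning trees equals
the determinant of any cofactor of the Laplacian matrix L.
G has 4 vertices and 4 edges.
Computing the (3 x 3) cofactor determinant gives 3.

3


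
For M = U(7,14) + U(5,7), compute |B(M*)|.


(M1+M2)* = M1* + M2*.
M1* = U(7,14), bases: C(14,7) = 3432.
M2* = U(2,7), bases: C(7,2) = 21.
|B(M*)| = 3432 * 21 = 72072.

72072


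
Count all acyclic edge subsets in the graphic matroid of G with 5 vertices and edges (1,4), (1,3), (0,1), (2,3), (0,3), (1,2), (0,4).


An independent set in a graphic matroid is an acyclic edge subset.
G has 5 vertices and 7 edges.
Enumerate all 2^7 = 128 subsets, checking for acyclicity.
Total independent sets = 82.

82


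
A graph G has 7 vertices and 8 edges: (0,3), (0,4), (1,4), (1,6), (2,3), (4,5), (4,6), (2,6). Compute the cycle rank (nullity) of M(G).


Cycle rank (nullity) = |E| - r(M) = |E| - (|V| - c).
|E| = 8, |V| = 7, c = 1.
Nullity = 8 - (7 - 1) = 8 - 6 = 2.

2


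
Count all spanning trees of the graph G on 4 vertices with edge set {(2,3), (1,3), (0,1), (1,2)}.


By Kirchhoff's matrix tree theorem, the number of spanning trees equals
the determinant of any cofactor of the Laplacian matrix L.
G has 4 vertices and 4 edges.
Computing the (3 x 3) cofactor determinant gives 3.

3


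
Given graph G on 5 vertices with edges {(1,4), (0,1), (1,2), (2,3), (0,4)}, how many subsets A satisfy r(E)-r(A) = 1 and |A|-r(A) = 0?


R(x,y) = sum over A in 2^E of x^(r(E)-r(A)) * y^(|A|-r(A)).
G has 5 vertices, 5 edges. r(E) = 4.
Enumerate all 2^5 = 32 subsets.
Count subsets with r(E)-r(A)=1 and |A|-r(A)=0: 9.

9


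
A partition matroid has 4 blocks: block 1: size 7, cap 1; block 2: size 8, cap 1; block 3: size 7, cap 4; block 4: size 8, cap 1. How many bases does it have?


A basis picks exactly ci elements from block i.
Number of bases = product of C(|Si|, ci).
= C(7,1) * C(8,1) * C(7,4) * C(8,1)
= 7 * 8 * 35 * 8
= 15680.

15680


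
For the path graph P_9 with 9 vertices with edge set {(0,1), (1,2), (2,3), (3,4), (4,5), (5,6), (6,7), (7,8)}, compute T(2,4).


A path on 9 vertices is a tree with 8 edges.
T(x,y) = x^(8) for any tree.
T(2,4) = 2^8 = 256.

256


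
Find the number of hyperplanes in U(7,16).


Hyperplanes of U(7,16) are flats of rank 6.
In a uniform matroid, these are exactly the (6)-element subsets.
Count = C(16,6) = 8008.

8008


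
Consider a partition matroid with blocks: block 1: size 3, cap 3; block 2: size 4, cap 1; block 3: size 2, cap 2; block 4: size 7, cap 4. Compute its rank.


Rank of a partition matroid = sum of min(|Si|, ci) for each block.
= min(3,3) + min(4,1) + min(2,2) + min(7,4)
= 3 + 1 + 2 + 4
= 10.

10


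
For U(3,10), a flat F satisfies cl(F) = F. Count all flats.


Flats of U(3,10): every subset of size < 3 is a flat, plus E itself.
Count = C(10,0) + C(10,1) + C(10,2) + 1
     = 1 + 10 + 45 + 1
     = 57.

57


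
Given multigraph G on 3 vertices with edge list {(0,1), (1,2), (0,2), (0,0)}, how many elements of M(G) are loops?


In a graphic matroid, a loop is a self-loop edge (u,u) with rank 0.
Examining all 4 edges for self-loops...
Self-loops found: (0,0)
Number of loops = 1.

1


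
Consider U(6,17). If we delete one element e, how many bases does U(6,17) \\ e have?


Deleting e from U(6,17) gives U(6,16) since n > r.
Bases of U(6,16) = C(16,6) = 16! / (6! * 10!) = 8008.

8008


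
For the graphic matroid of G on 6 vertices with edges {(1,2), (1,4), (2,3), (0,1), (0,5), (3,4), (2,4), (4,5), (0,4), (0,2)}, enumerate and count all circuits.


A circuit in a graphic matroid = edge set of a simple cycle.
G has 6 vertices and 10 edges.
Enumerating all minimal edge subsets forming cycles...
Total circuits found: 19.

19


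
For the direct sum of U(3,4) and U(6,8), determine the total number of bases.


Bases of a direct sum M1 + M2: |B| = |B(M1)| * |B(M2)|.
|B(U(3,4))| = C(4,3) = 4.
|B(U(6,8))| = C(8,6) = 28.
Total bases = 4 * 28 = 112.

112


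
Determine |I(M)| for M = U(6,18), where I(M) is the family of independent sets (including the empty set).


Independent sets of U(6,18) are all subsets of size <= 6.
Count = (18 choose 0) + (18 choose 1) + (18 choose 2) + (18 choose 3) + (18 choose 4) + (18 choose 5) + (18 choose 6)
     = 1 + 18 + 153 + 816 + 3060 + 8568 + 18564
     = 31180.

31180


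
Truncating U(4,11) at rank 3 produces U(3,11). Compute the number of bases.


Truncating U(4,11) to rank 3 gives U(3,11).
Bases of U(3,11) are all 3-element subsets of 11 elements.
Number of bases = (11 choose 3) = 165.

165


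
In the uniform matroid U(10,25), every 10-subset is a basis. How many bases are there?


Bases of U(10,25) are all 10-element subsets of the 25-element ground set.
Number of bases = C(25,10).
C(25,10) = 3268760.

3268760


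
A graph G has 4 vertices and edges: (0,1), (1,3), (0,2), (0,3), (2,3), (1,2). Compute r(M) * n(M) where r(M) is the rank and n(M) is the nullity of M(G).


r(M) = |V| - c = 4 - 1 = 3.
nullity = |E| - r(M) = 6 - 3 = 3.
Product = 3 * 3 = 9.

9


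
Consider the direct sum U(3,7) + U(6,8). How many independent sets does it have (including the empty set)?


For a direct sum, |I(M1+M2)| = |I(M1)| * |I(M2)|.
|I(U(3,7))| = sum C(7,k) for k=0..3 = 64.
|I(U(6,8))| = sum C(8,k) for k=0..6 = 247.
Total = 64 * 247 = 15808.

15808


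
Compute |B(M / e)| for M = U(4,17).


Contracting e from U(4,17) gives U(3,16).
Bases of U(3,16) = C(16,3) = 16! / (3! * 13!) = 560.

560


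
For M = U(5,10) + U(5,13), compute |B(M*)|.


(M1+M2)* = M1* + M2*.
M1* = U(5,10), bases: C(10,5) = 252.
M2* = U(8,13), bases: C(13,8) = 1287.
|B(M*)| = 252 * 1287 = 324324.

324324


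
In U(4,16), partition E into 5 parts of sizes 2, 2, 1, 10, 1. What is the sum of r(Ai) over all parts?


r(Ai) = min(|Ai|, 4) for each part.
Sum = min(2,4) + min(2,4) + min(1,4) + min(10,4) + min(1,4)
    = 2 + 2 + 1 + 4 + 1
    = 10.

10


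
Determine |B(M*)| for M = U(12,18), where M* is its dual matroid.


The dual of U(r,n) is U(n-r, n) = U(6,18).
Bases of U(6,18) are all (6)-element subsets.
|B(M*)| = C(18,6) = 18564.

18564


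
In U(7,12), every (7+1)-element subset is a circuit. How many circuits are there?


In U(7,12), circuits are the (8)-element subsets.
Any set of 8 elements is dependent, and removing any one element gives
an independent set of size 7, so it is a minimal dependent set.
Number of circuits = (12 choose 8) = 495.

495


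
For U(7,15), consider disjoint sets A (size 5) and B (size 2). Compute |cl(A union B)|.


|A union B| = 5 + 2 = 7 (disjoint).
In U(7,15), cl(S) = S if |S| < 7, else cl(S) = E.
Since 7 >= 7, cl(A union B) = E.
|cl(A union B)| = 15.

15


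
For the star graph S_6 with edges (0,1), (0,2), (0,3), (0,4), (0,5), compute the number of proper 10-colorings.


P(tree, k) = k * (k-1)^(5) for any tree on 6 vertices.
P(10) = 10 * 9^5 = 10 * 59049 = 590490.

590490


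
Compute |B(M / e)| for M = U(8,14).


Contracting e from U(8,14) gives U(7,13).
Bases of U(7,13) = C(13,7) = 1716.

1716


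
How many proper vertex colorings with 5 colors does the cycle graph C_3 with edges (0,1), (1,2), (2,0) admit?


P(C_3, k) = (k-1)^3 + (-1)^3*(k-1).
P(5) = (4)^3 - 4
= 64 - 4 = 60.

60


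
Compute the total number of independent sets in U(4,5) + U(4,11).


For a direct sum, |I(M1+M2)| = |I(M1)| * |I(M2)|.
|I(U(4,5))| = sum C(5,k) for k=0..4 = 31.
|I(U(4,11))| = sum C(11,k) for k=0..4 = 562.
Total = 31 * 562 = 17422.

17422


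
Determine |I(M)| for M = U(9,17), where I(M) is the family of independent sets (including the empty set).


Independent sets of U(9,17) are all subsets of size <= 9.
Count = C(17,0) + C(17,1) + C(17,2) + C(17,3) + C(17,4) + C(17,5) + C(17,6) + C(17,7) + C(17,8) + C(17,9)
     = 1 + 17 + 136 + 680 + 2380 + 6188 + 12376 + 19448 + 24310 + 24310
     = 89846.

89846


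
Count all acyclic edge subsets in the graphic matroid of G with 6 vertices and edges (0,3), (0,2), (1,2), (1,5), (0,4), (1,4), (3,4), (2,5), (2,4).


An independent set in a graphic matroid is an acyclic edge subset.
G has 6 vertices and 9 edges.
Enumerate all 2^9 = 512 subsets, checking for acyclicity.
Total independent sets = 280.

280


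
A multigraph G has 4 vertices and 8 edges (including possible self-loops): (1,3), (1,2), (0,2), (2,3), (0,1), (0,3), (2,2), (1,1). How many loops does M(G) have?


In a graphic matroid, a loop is a self-loop edge (u,u) with rank 0.
Examining all 8 edges for self-loops...
Self-loops found: (2,2), (1,1)
Number of loops = 2.

2


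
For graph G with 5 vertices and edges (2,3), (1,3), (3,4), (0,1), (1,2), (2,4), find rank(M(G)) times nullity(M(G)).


r(M) = |V| - c = 5 - 1 = 4.
nullity = |E| - r(M) = 6 - 4 = 2.
Product = 4 * 2 = 8.

8


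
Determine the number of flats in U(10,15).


Flats of U(10,15): every subset of size < 10 is a flat, plus E itself.
Count = (15 choose 0) + (15 choose 1) + (15 choose 2) + (15 choose 3) + (15 choose 4) + (15 choose 5) + (15 choose 6) + (15 choose 7) + (15 choose 8) + (15 choose 9) + 1
     = 1 + 15 + 105 + 455 + 1365 + 3003 + 5005 + 6435 + 6435 + 5005 + 1
     = 27825.

27825


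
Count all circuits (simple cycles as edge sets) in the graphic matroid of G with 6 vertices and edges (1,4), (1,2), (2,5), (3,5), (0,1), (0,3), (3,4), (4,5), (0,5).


A circuit in a graphic matroid = edge set of a simple cycle.
G has 6 vertices and 9 edges.
Enumerating all minimal edge subsets forming cycles...
Total circuits found: 13.

13


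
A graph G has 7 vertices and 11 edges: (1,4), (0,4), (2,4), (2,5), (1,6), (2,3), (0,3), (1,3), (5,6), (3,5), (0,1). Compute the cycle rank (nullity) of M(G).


Cycle rank (nullity) = |E| - r(M) = |E| - (|V| - c).
|E| = 11, |V| = 7, c = 1.
Nullity = 11 - (7 - 1) = 11 - 6 = 5.

5


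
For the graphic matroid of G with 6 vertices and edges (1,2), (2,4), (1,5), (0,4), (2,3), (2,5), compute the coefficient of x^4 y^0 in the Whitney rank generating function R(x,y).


R(x,y) = sum over A in 2^E of x^(r(E)-r(A)) * y^(|A|-r(A)).
G has 6 vertices, 6 edges. r(E) = 5.
Enumerate all 2^6 = 64 subsets.
Count subsets with r(E)-r(A)=4 and |A|-r(A)=0: 6.

6


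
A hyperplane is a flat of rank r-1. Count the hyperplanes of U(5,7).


Hyperplanes of U(5,7) are flats of rank 4.
In a uniform matroid, these are exactly the (4)-element subsets.
Count = C(7,4) = (7 * 6 * 5 * 4) / (1 * 2 * 3 * 4) = 35.

35


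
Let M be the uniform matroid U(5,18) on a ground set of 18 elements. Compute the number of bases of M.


Bases of U(5,18) are all 5-element subsets of the 18-element ground set.
Number of bases = C(18,5).
C(18,5) = 8568.

8568


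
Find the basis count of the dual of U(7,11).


The dual of U(r,n) is U(n-r, n) = U(4,11).
Bases of U(4,11) are all (4)-element subsets.
|B(M*)| = C(11,4) = 11! / (4! * 7!) = 330.

330


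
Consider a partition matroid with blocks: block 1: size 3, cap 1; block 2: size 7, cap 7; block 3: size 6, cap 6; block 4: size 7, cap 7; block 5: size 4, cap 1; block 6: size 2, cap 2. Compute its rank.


Rank of a partition matroid = sum of min(|Si|, ci) for each block.
= min(3,1) + min(7,7) + min(6,6) + min(7,7) + min(4,1) + min(2,2)
= 1 + 7 + 6 + 7 + 1 + 2
= 24.

24


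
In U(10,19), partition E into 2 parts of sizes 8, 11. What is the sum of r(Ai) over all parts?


r(Ai) = min(|Ai|, 10) for each part.
Sum = min(8,10) + min(11,10)
    = 8 + 10
    = 18.

18


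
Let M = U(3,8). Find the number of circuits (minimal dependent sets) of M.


In U(3,8), circuits are the (4)-element subsets.
Any set of 4 elements is dependent, and removing any one element gives
an independent set of size 3, so it is a minimal dependent set.
Number of circuits = C(8,4) = 8! / (4! * 4!) = 70.

70


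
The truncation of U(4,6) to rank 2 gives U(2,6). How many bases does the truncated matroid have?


Truncating U(4,6) to rank 2 gives U(2,6).
Bases of U(2,6) are all 2-element subsets of 6 elements.
Number of bases = C(6,2) = (6 * 5) / (1 * 2) = 15.

15


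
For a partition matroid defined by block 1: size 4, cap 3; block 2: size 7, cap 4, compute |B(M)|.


A basis picks exactly ci elements from block i.
Number of bases = product of C(|Si|, ci).
= C(4,3) * C(7,4)
= 4 * 35
= 140.

140


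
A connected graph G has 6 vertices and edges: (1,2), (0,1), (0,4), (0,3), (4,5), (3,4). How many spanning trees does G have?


By Kirchhoff's matrix tree theorem, the number of spanning trees equals
the determinant of any cofactor of the Laplacian matrix L.
G has 6 vertices and 6 edges.
Computing the (5 x 5) cofactor determinant gives 3.

3


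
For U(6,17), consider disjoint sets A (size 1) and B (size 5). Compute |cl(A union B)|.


|A union B| = 1 + 5 = 6 (disjoint).
In U(6,17), cl(S) = S if |S| < 6, else cl(S) = E.
Since 6 >= 6, cl(A union B) = E.
|cl(A union B)| = 17.

17


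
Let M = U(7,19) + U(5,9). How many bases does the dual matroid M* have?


(M1+M2)* = M1* + M2*.
M1* = U(12,19), bases: C(19,12) = 50388.
M2* = U(4,9), bases: C(9,4) = 126.
|B(M*)| = 50388 * 126 = 6348888.

6348888


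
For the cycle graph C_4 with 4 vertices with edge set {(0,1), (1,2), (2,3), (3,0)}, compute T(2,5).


T(C_4; x,y) = x + x^2 + ... + x^(3) + y.
T(2,5) = 2^1 + 2^2 + 2^3 + 5
= 2 + 4 + 8 + 5
= 19.

19


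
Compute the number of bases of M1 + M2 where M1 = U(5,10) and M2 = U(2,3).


Bases of a direct sum M1 + M2: |B| = |B(M1)| * |B(M2)|.
|B(U(5,10))| = C(10,5) = 252.
|B(U(2,3))| = C(3,2) = 3.
Total bases = 252 * 3 = 756.

756


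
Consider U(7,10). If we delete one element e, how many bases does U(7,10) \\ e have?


Deleting e from U(7,10) gives U(7,9) since n > r.
Bases of U(7,9) = C(9,7) = 9! / (7! * 2!) = 36.

36


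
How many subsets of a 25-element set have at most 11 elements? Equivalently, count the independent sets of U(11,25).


Independent sets of U(11,25) are all subsets of size <= 11.
Count = C(25,0) + C(25,1) + C(25,2) + C(25,3) + C(25,4) + C(25,5) + C(25,6) + C(25,7) + C(25,8) + C(25,9) + C(25,10) + C(25,11)
     = 1 + 25 + 300 + 2300 + 12650 + 53130 + 177100 + 480700 + 1081575 + 2042975 + 3268760 + 4457400
     = 11576916.

11576916


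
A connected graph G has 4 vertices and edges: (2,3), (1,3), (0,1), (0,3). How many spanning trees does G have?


By Kirchhoff's matrix tree theorem, the number of spanning trees equals
the determinant of any cofactor of the Laplacian matrix L.
G has 4 vertices and 4 edges.
Computing the (3 x 3) cofactor determinant gives 3.

3


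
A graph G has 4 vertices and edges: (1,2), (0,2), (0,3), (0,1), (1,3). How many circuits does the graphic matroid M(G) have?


A circuit in a graphic matroid = edge set of a simple cycle.
G has 4 vertices and 5 edges.
Enumerating all minimal edge subsets forming cycles...
Total circuits found: 3.

3


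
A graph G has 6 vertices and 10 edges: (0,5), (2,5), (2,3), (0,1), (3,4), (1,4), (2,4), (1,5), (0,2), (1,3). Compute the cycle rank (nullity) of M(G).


Cycle rank (nullity) = |E| - r(M) = |E| - (|V| - c).
|E| = 10, |V| = 6, c = 1.
Nullity = 10 - (6 - 1) = 10 - 5 = 5.

5


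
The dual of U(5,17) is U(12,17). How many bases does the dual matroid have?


The dual of U(r,n) is U(n-r, n) = U(12,17).
Bases of U(12,17) are all (12)-element subsets.
|B(M*)| = (17 choose 12) = 6188.

6188


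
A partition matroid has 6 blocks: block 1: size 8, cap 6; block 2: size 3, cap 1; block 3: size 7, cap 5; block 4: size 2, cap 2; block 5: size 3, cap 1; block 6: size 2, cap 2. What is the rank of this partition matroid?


Rank of a partition matroid = sum of min(|Si|, ci) for each block.
= min(8,6) + min(3,1) + min(7,5) + min(2,2) + min(3,1) + min(2,2)
= 6 + 1 + 5 + 2 + 1 + 2
= 17.

17


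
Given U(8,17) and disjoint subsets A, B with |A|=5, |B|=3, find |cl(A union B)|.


|A union B| = 5 + 3 = 8 (disjoint).
In U(8,17), cl(S) = S if |S| < 8, else cl(S) = E.
Since 8 >= 8, cl(A union B) = E.
|cl(A union B)| = 17.

17


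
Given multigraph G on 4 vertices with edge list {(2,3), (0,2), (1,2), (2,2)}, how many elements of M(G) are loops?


In a graphic matroid, a loop is a self-loop edge (u,u) with rank 0.
Examining all 4 edges for self-loops...
Self-loops found: (2,2)
Number of loops = 1.

1


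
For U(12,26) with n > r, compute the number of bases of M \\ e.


Deleting e from U(12,26) gives U(12,25) since n > r.
Bases of U(12,25) = (25 choose 12) = 5200300.

5200300


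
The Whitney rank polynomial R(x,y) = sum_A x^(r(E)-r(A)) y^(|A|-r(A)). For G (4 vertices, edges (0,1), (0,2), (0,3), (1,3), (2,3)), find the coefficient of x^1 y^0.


R(x,y) = sum over A in 2^E of x^(r(E)-r(A)) * y^(|A|-r(A)).
G has 4 vertices, 5 edges. r(E) = 3.
Enumerate all 2^5 = 32 subsets.
Count subsets with r(E)-r(A)=1 and |A|-r(A)=0: 10.

10


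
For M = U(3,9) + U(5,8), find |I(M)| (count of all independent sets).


For a direct sum, |I(M1+M2)| = |I(M1)| * |I(M2)|.
|I(U(3,9))| = sum C(9,k) for k=0..3 = 130.
|I(U(5,8))| = sum C(8,k) for k=0..5 = 219.
Total = 130 * 219 = 28470.

28470


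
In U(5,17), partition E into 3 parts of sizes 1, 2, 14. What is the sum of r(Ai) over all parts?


r(Ai) = min(|Ai|, 5) for each part.
Sum = min(1,5) + min(2,5) + min(14,5)
    = 1 + 2 + 5
    = 8.

8


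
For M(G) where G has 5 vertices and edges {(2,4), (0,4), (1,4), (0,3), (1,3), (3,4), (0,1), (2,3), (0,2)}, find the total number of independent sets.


An independent set in a graphic matroid is an acyclic edge subset.
G has 5 vertices and 9 edges.
Enumerate all 2^9 = 512 subsets, checking for acyclicity.
Total independent sets = 198.

198


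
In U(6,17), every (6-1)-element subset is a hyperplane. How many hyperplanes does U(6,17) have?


Hyperplanes of U(6,17) are flats of rank 5.
In a uniform matroid, these are exactly the (5)-element subsets.
Count = C(17,5) = 17! / (5! * 12!) = 6188.

6188


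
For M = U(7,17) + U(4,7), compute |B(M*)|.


(M1+M2)* = M1* + M2*.
M1* = U(10,17), bases: C(17,10) = 19448.
M2* = U(3,7), bases: C(7,3) = 35.
|B(M*)| = 19448 * 35 = 680680.

680680


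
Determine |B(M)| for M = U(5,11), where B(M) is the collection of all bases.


Bases of U(5,11) are all 5-element subsets of the 11-element ground set.
Number of bases = C(11,5).
(11 choose 5) = 462.

462


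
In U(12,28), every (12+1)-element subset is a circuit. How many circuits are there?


In U(12,28), circuits are the (13)-element subsets.
Any set of 13 elements is dependent, and removing any one element gives
an independent set of size 12, so it is a minimal dependent set.
Number of circuits = C(28,13) = 28! / (13! * 15!) = 37442160.

37442160


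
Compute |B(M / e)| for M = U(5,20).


Contracting e from U(5,20) gives U(4,19).
Bases of U(4,19) = C(19,4) = (19 * 18 * 17 * 16) / (1 * 2 * 3 * 4) = 3876.

3876


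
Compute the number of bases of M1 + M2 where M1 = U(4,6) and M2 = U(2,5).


Bases of a direct sum M1 + M2: |B| = |B(M1)| * |B(M2)|.
|B(U(4,6))| = C(6,4) = 15.
|B(U(2,5))| = C(5,2) = 10.
Total bases = 15 * 10 = 150.

150


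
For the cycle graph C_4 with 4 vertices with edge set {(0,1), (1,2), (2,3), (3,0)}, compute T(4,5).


T(C_4; x,y) = x + x^2 + ... + x^(3) + y.
T(4,5) = 4^1 + 4^2 + 4^3 + 5
= 4 + 16 + 64 + 5
= 89.

89


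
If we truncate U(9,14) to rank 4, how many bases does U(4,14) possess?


Truncating U(9,14) to rank 4 gives U(4,14).
Bases of U(4,14) are all 4-element subsets of 14 elements.
Number of bases = (14 choose 4) = 1001.

1001


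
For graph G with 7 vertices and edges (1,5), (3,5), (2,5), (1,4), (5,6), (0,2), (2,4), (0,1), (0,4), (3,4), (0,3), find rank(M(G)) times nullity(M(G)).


r(M) = |V| - c = 7 - 1 = 6.
nullity = |E| - r(M) = 11 - 6 = 5.
Product = 6 * 5 = 30.

30


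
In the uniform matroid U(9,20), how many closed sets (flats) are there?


Flats of U(9,20): every subset of size < 9 is a flat, plus E itself.
Count = C(20,0) + C(20,1) + C(20,2) + C(20,3) + C(20,4) + C(20,5) + C(20,6) + C(20,7) + C(20,8) + 1
     = 1 + 20 + 190 + 1140 + 4845 + 15504 + 38760 + 77520 + 125970 + 1
     = 263951.

263951


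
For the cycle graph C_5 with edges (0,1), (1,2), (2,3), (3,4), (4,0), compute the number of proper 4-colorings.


P(C_5, k) = (k-1)^5 + (-1)^5*(k-1).
P(4) = (3)^5 - 3
= 243 - 3 = 240.

240


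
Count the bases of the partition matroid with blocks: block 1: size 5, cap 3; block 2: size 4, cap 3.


A basis picks exactly ci elements from block i.
Number of bases = product of C(|Si|, ci).
= C(5,3) * C(4,3)
= 10 * 4
= 40.

40


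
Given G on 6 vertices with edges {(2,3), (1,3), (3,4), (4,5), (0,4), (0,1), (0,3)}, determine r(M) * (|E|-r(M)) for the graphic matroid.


r(M) = |V| - c = 6 - 1 = 5.
nullity = |E| - r(M) = 7 - 5 = 2.
Product = 5 * 2 = 10.

10


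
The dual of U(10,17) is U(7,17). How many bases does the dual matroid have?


The dual of U(r,n) is U(n-r, n) = U(7,17).
Bases of U(7,17) are all (7)-element subsets.
|B(M*)| = C(17,7) = 17! / (7! * 10!) = 19448.

19448


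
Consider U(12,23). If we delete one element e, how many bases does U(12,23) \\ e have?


Deleting e from U(12,23) gives U(12,22) since n > r.
Bases of U(12,22) = C(22,12) = 22! / (12! * 10!) = 646646.

646646


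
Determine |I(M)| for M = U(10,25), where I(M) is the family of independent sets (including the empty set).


Independent sets of U(10,25) are all subsets of size <= 10.
Count = C(25,0) + C(25,1) + C(25,2) + C(25,3) + C(25,4) + C(25,5) + C(25,6) + C(25,7) + C(25,8) + C(25,9) + C(25,10)
     = 1 + 25 + 300 + 2300 + 12650 + 53130 + 177100 + 480700 + 1081575 + 2042975 + 3268760
     = 7119516.

7119516


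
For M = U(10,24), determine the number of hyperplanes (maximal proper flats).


Hyperplanes of U(10,24) are flats of rank 9.
In a uniform matroid, these are exactly the (9)-element subsets.
Count = C(24,9) = 1307504.

1307504


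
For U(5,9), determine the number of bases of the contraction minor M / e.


Contracting e from U(5,9) gives U(4,8).
Bases of U(4,8) = C(8,4) = (8 * 7 * 6 * 5) / (1 * 2 * 3 * 4) = 70.

70


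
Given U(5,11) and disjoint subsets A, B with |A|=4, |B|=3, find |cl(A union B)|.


|A union B| = 4 + 3 = 7 (disjoint).
In U(5,11), cl(S) = S if |S| < 5, else cl(S) = E.
Since 7 >= 5, cl(A union B) = E.
|cl(A union B)| = 11.

11


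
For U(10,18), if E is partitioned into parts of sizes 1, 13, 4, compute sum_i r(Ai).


r(Ai) = min(|Ai|, 10) for each part.
Sum = min(1,10) + min(13,10) + min(4,10)
    = 1 + 10 + 4
    = 15.

15


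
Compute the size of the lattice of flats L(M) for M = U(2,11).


Flats of U(2,11): every subset of size < 2 is a flat, plus E itself.
Count = (11 choose 0) + (11 choose 1) + 1
     = 1 + 11 + 1
     = 13.

13


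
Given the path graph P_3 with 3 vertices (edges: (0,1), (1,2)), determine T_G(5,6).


A path on 3 vertices is a tree with 2 edges.
T(x,y) = x^(2) for any tree.
T(5,6) = 5^2 = 25.

25


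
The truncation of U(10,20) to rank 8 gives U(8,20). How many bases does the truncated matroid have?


Truncating U(10,20) to rank 8 gives U(8,20).
Bases of U(8,20) are all 8-element subsets of 20 elements.
Number of bases = C(20,8) = 125970.

125970


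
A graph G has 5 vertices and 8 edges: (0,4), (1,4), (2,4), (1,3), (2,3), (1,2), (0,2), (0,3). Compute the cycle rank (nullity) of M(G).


Cycle rank (nullity) = |E| - r(M) = |E| - (|V| - c).
|E| = 8, |V| = 5, c = 1.
Nullity = 8 - (5 - 1) = 8 - 4 = 4.

4


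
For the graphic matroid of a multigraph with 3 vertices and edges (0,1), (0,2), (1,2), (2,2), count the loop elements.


In a graphic matroid, a loop is a self-loop edge (u,u) with rank 0.
Examining all 4 edges for self-loops...
Self-loops found: (2,2)
Number of loops = 1.

1


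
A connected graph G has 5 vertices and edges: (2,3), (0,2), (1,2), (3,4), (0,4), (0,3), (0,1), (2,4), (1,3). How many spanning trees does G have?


By Kirchhoff's matrix tree theorem, the number of spanning trees equals
the determinant of any cofactor of the Laplacian matrix L.
G has 5 vertices and 9 edges.
Computing the (4 x 4) cofactor determinant gives 75.

75


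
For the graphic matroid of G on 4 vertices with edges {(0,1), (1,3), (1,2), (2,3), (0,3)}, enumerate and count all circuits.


A circuit in a graphic matroid = edge set of a simple cycle.
G has 4 vertices and 5 edges.
Enumerating all minimal edge subsets forming cycles...
Total circuits found: 3.

3


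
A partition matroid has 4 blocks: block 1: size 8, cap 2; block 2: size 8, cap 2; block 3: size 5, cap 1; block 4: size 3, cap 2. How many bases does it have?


A basis picks exactly ci elements from block i.
Number of bases = product of C(|Si|, ci).
= C(8,2) * C(8,2) * C(5,1) * C(3,2)
= 28 * 28 * 5 * 3
= 11760.

11760


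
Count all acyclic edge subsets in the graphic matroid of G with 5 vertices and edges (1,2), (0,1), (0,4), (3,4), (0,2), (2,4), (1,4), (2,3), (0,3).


An independent set in a graphic matroid is an acyclic edge subset.
G has 5 vertices and 9 edges.
Enumerate all 2^9 = 512 subsets, checking for acyclicity.
Total independent sets = 198.

198


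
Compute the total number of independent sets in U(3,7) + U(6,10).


For a direct sum, |I(M1+M2)| = |I(M1)| * |I(M2)|.
|I(U(3,7))| = sum C(7,k) for k=0..3 = 64.
|I(U(6,10))| = sum C(10,k) for k=0..6 = 848.
Total = 64 * 848 = 54272.

54272


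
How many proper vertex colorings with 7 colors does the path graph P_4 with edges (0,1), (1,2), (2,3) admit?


P(P_4, k) = k * (k-1)^(3).
P(7) = 7 * 6^3 = 7 * 216 = 1512.

1512


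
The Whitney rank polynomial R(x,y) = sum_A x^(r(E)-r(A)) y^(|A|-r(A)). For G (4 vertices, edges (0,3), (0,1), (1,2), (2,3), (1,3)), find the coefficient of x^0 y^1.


R(x,y) = sum over A in 2^E of x^(r(E)-r(A)) * y^(|A|-r(A)).
G has 4 vertices, 5 edges. r(E) = 3.
Enumerate all 2^5 = 32 subsets.
Count subsets with r(E)-r(A)=0 and |A|-r(A)=1: 5.

5


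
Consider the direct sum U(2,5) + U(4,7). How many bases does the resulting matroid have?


Bases of a direct sum M1 + M2: |B| = |B(M1)| * |B(M2)|.
|B(U(2,5))| = C(5,2) = 10.
|B(U(4,7))| = C(7,4) = 35.
Total bases = 10 * 35 = 350.

350


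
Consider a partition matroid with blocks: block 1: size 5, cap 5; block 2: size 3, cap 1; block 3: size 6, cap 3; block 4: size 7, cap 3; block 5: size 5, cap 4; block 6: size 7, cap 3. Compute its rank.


Rank of a partition matroid = sum of min(|Si|, ci) for each block.
= min(5,5) + min(3,1) + min(6,3) + min(7,3) + min(5,4) + min(7,3)
= 5 + 1 + 3 + 3 + 4 + 3
= 19.

19


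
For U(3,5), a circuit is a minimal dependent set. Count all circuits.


In U(3,5), circuits are the (4)-element subsets.
Any set of 4 elements is dependent, and removing any one element gives
an independent set of size 3, so it is a minimal dependent set.
Number of circuits = C(5,4) = 5! / (4! * 1!) = 5.

5


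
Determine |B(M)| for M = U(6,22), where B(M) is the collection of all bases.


Bases of U(6,22) are all 6-element subsets of the 22-element ground set.
Number of bases = C(22,6).
C(22,6) = 22! / (6! * 16!) = 74613.

74613


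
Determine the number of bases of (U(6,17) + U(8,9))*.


(M1+M2)* = M1* + M2*.
M1* = U(11,17), bases: C(17,11) = 12376.
M2* = U(1,9), bases: C(9,1) = 9.
|B(M*)| = 12376 * 9 = 111384.

111384


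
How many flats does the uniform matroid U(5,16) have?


Flats of U(5,16): every subset of size < 5 is a flat, plus E itself.
Count = C(16,0) + C(16,1) + C(16,2) + C(16,3) + C(16,4) + 1
     = 1 + 16 + 120 + 560 + 1820 + 1
     = 2518.

2518


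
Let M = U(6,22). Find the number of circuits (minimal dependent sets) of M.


In U(6,22), circuits are the (7)-element subsets.
Any set of 7 elements is dependent, and removing any one element gives
an independent set of size 6, so it is a minimal dependent set.
Number of circuits = C(22,7) = 170544.

170544


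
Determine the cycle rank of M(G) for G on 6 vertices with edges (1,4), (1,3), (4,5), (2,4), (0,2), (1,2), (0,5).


Cycle rank (nullity) = |E| - r(M) = |E| - (|V| - c).
|E| = 7, |V| = 6, c = 1.
Nullity = 7 - (6 - 1) = 7 - 5 = 2.

2


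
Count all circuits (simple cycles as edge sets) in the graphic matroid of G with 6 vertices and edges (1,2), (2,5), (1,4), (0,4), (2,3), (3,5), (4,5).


A circuit in a graphic matroid = edge set of a simple cycle.
G has 6 vertices and 7 edges.
Enumerating all minimal edge subsets forming cycles...
Total circuits found: 3.

3


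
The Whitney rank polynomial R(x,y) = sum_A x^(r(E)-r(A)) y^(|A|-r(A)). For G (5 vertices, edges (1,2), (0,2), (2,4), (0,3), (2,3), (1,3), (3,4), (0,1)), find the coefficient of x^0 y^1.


R(x,y) = sum over A in 2^E of x^(r(E)-r(A)) * y^(|A|-r(A)).
G has 5 vertices, 8 edges. r(E) = 4.
Enumerate all 2^8 = 256 subsets.
Count subsets with r(E)-r(A)=0 and |A|-r(A)=1: 48.

48


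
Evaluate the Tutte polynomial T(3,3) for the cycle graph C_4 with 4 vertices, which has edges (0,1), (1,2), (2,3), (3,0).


T(C_4; x,y) = x + x^2 + ... + x^(3) + y.
T(3,3) = 3^1 + 3^2 + 3^3 + 3
= 3 + 9 + 27 + 3
= 42.

42


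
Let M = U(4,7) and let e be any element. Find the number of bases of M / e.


Contracting e from U(4,7) gives U(3,6).
Bases of U(3,6) = C(6,3) = 6! / (3! * 3!) = 20.

20


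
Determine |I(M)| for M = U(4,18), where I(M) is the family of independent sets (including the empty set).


Independent sets of U(4,18) are all subsets of size <= 4.
Count = C(18,0) + C(18,1) + C(18,2) + C(18,3) + C(18,4)
     = 1 + 18 + 153 + 816 + 3060
     = 4048.

4048


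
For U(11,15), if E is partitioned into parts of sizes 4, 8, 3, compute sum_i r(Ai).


r(Ai) = min(|Ai|, 11) for each part.
Sum = min(4,11) + min(8,11) + min(3,11)
    = 4 + 8 + 3
    = 15.

15


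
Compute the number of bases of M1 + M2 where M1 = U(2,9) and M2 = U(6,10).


Bases of a direct sum M1 + M2: |B| = |B(M1)| * |B(M2)|.
|B(U(2,9))| = C(9,2) = 36.
|B(U(6,10))| = C(10,6) = 210.
Total bases = 36 * 210 = 7560.

7560


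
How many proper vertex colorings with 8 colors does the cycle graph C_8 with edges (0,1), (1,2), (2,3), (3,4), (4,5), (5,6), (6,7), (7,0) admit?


P(C_8, k) = (k-1)^8 + (-1)^8*(k-1).
P(8) = (7)^8 + 7
= 5764801 + 7 = 5764808.

5764808


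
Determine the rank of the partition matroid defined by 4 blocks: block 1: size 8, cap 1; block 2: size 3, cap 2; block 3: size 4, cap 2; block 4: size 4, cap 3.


Rank of a partition matroid = sum of min(|Si|, ci) for each block.
= min(8,1) + min(3,2) + min(4,2) + min(4,3)
= 1 + 2 + 2 + 3
= 8.

8


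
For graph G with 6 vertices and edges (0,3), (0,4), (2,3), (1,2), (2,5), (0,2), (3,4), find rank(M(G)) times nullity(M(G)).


r(M) = |V| - c = 6 - 1 = 5.
nullity = |E| - r(M) = 7 - 5 = 2.
Product = 5 * 2 = 10.

10


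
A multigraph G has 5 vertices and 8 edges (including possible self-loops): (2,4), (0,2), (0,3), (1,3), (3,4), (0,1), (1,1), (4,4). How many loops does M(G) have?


In a graphic matroid, a loop is a self-loop edge (u,u) with rank 0.
Examining all 8 edges for self-loops...
Self-loops found: (1,1), (4,4)
Number of loops = 2.

2


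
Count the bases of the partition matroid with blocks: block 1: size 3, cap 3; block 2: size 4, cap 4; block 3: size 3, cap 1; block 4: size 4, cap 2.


A basis picks exactly ci elements from block i.
Number of bases = product of C(|Si|, ci).
= C(3,3) * C(4,4) * C(3,1) * C(4,2)
= 1 * 1 * 3 * 6
= 18.

18


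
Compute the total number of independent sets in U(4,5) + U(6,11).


For a direct sum, |I(M1+M2)| = |I(M1)| * |I(M2)|.
|I(U(4,5))| = sum C(5,k) for k=0..4 = 31.
|I(U(6,11))| = sum C(11,k) for k=0..6 = 1486.
Total = 31 * 1486 = 46066.

46066


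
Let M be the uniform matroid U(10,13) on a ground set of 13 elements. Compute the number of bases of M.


Bases of U(10,13) are all 10-element subsets of the 13-element ground set.
Number of bases = C(13,10).
(13 choose 10) = 286.

286
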